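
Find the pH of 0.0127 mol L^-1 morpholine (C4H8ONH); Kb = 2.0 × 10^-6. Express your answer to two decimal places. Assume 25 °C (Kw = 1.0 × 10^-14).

pH = 10.20

C4H8ONH + H2O ⇌ C4H8ONH2+ + OH-
Let x = [OH-] at equilibrium. Kb = x²/(0.0127 − x).
Assume x ≪ 0.0127: x ≈ √(2.0 × 10^-6 × 0.0127) = 1.59 × 10^-4 M
pOH = 3.80, so pH = 14.00 − pOH = 10.20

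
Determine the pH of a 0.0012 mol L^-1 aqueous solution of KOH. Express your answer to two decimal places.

pH = 11.08

KOH is a strong base; [OH-] = 0.0012 M.
pOH = -log(0.0012) = 2.92
pH = 14.00 - 2.92 = 11.08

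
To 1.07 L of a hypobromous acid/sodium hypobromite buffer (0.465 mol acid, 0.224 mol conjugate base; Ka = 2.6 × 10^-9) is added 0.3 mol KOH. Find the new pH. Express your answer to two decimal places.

OH- converts HOBr to OBr-: HOBr → 0.165 mol, OBr- → 0.524 mol.
pKa = −log(2.6 × 10^-9) = 8.585
Henderson–Hasselbalch with mole ratio 0.524/0.165: pH = 8.585 + (+0.502)

pH = 9.09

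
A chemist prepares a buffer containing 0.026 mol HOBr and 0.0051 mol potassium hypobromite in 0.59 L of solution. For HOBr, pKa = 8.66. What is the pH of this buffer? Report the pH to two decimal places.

pH = 7.95

Henderson–Hasselbalch: pH = pKa + log([OBr-]/[HOBr]) = 8.66 + log(0.0051/0.026)
pH = 8.66 + (-0.707) = 7.95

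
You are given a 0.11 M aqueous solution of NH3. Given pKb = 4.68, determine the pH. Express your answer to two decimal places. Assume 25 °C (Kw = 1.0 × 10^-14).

NH3 + H2O ⇌ NH4+ + OH-
Kb = 10^(−4.68) = 2.09 × 10^-5
Kb = [OH-]²/(0.11 − [OH-]) = 2.09 × 10^-5
Since Kb ≪ C₀, [OH-] ≈ √(Kb·C₀) = 1.52 × 10^-3 M.
([OH-]/C₀ = 1.4% < 5%, so the approximation holds.)
pOH = −log(1.52 × 10^-3) = 2.82; pH = 14.00 − 2.82 = 11.18

pH = 11.18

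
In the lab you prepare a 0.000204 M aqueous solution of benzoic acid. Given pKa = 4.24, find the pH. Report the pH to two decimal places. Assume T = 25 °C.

pH = 4.08

C6H5COOH ⇌ C6H5COO- + H+
Ka = 10^(−4.24) = 5.75 × 10^-5
Ka = [H+]²/(0.000204 − [H+]) = 5.75 × 10^-5
Here C₀/Ka ≈ 3.55, so the small-[H+] approximation fails. Use the quadratic:
[H+] = [−5.75e-05 + √(5.75e-05² + 4.69e-08)]/2 = 8.33 × 10^-5 M
pH = −log(8.33 × 10^-5) = 4.08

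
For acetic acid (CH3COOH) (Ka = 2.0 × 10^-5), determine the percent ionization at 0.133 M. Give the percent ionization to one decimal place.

CH3COOH ⇌ CH3COO- + H+; let x = [H+] at equilibrium.
x ≈ √(Ka·C₀) = √(2.0 × 10^-5 × 0.133) = 1.63 × 10^-3 M
% ionization = x/C₀ × 100% = 1.63 × 10^-3/0.133 × 100% = 1.2%

1.2%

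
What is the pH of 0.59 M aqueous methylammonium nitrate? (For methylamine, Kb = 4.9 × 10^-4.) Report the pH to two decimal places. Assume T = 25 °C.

pH = 5.46

CH3NH3+ is the conjugate acid of the weak base CH3NH2.
Ka = Kw/Kb = 1.0×10^-14 / 4.9 × 10^-4 = 2.04 × 10^-11
Ka = x²/(0.59 − x) = 2.04 × 10^-11
Since Ka ≪ C₀, x ≈ √(Ka·C₀) = 3.47 × 10^-6 M.
pH = −log[H+] = −log(3.47 × 10^-6) = 5.46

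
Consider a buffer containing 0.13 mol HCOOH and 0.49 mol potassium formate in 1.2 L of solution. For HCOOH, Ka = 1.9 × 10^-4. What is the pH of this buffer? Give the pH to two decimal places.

pH = 4.30

pKa = −log(1.9 × 10^-4) = 3.721
pH = pKa + log([A⁻]/[HA]) = 3.721 + log(0.49/0.13)
pH = 3.721 + (+0.576) = 4.30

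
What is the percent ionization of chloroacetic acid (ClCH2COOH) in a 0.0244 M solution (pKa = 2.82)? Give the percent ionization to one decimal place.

22.0%

ClCH2COOH ⇌ ClCH2COO- + H+; let x = [H+] at equilibrium.
Ka = 10^(−2.82) = 1.51 × 10^-3
Ka = x²/(C₀ − x); solving the quadratic gives x = 5.36 × 10^-3 M.
Fraction ionized = 5.36 × 10^-3 / 0.0244 = 0.2197 → 22.0%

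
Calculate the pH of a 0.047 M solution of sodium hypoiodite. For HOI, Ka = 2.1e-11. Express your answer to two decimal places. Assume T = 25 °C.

OI- is the conjugate base of the weak acid HOI.
Kb = Kw/Ka = 1.0×10^-14 / 2.1 × 10^-11 = 4.76 × 10^-4
From the ICE table, Kb = [OH-]²/(0.047 − [OH-]) = 4.76 × 10^-4.
The 5% rule fails; solving [OH-]² + Kb·[OH-] − Kb·C₀ = 0 exactly:
[OH-] = (−Kb + √(Kb² + 4·Kb·C₀))/2 = 4.50 × 10^-3 M
pOH = −log(4.50 × 10^-3) = 2.35; pH = 14.00 − 2.35 = 11.65

pH = 11.65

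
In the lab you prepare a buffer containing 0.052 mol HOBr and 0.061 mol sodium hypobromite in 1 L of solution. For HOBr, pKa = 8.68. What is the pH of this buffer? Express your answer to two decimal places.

Using pH = pKa + log([base]/[acid]) with [base]/[acid] = 0.061/0.052:
pH = 8.68 + (+0.069) = 8.75

pH = 8.75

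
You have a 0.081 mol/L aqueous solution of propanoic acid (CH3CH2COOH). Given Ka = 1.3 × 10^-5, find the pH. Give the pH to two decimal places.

CH3CH2COOH ⇌ CH3CH2COO- + H+
From the ICE table, Ka = [H+]²/(0.081 − [H+]) = 1.3 × 10^-5.
Neglecting [H+] in the denominator: [H+] = √(1.3 × 10^-5 × 0.081) = 1.03 × 10^-3 M
pH = −log(1.03 × 10^-3) = 2.99

pH = 2.99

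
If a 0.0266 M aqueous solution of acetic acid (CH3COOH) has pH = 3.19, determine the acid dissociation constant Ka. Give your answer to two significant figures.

Ka = 1.6 × 10^-5

[H+] = 10^(-3.19) = 6.46 × 10^-4 M
At equilibrium [HA] = 0.0266 − 6.46 × 10^-4 = 2.60 × 10^-2 M
Ka = [H+][A-]/[HA] = (6.46 × 10^-4)² / 2.60 × 10^-2 = 1.6 × 10^-5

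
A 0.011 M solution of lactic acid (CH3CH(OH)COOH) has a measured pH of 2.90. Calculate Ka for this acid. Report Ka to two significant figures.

Ka = 1.6 × 10^-4

[H+] = 10^(-2.90) = 1.26 × 10^-3 M
At equilibrium [HA] = 0.011 − 1.26 × 10^-3 = 9.74 × 10^-3 M
Ka = [H+][A-]/[HA] = (1.26 × 10^-3)² / 9.74 × 10^-3 = 1.6 × 10^-4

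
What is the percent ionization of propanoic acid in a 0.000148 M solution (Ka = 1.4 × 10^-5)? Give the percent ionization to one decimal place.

26.4%

CH3CH2COOH ⇌ CH3CH2COO- + H+; let x = [H+] at equilibrium.
Ka = x²/(C₀ − x); solving the quadratic gives x = 3.91 × 10^-5 M.
% ionization = x/C₀ × 100% = 3.91 × 10^-5/0.000148 × 100% = 26.4%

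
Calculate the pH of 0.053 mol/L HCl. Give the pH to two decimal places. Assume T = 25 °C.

pH = 1.28

HCl is a strong acid and dissociates completely, so [H+] = 0.053 M.
pH = -log(0.053) = 1.28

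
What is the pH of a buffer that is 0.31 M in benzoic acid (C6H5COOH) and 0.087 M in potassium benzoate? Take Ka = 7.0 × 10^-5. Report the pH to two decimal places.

pKa = −log(7.0 × 10^-5) = 4.155
pH = pKa + log([A⁻]/[HA]) = 4.155 + log(0.087/0.31)
pH = 4.155 + (-0.552) = 3.60

pH = 3.60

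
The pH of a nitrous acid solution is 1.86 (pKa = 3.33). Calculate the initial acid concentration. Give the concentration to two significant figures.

[H+] = 10^(-1.86) = 1.38 × 10^-2 M = x
Ka = 10^(−3.33) = 4.68 × 10^-4
Ka = x²/(C₀ − x) ⇒ C₀ = x + x²/Ka
C₀ = 1.38 × 10^-2 + (1.38 × 10^-2)²/(4.68 × 10^-4) = 4.21 × 10^-1 M

C₀ = 4.2 × 10^-1 M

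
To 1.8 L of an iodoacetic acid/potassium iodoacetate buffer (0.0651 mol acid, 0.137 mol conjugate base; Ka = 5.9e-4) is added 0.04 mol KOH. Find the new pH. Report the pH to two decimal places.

After neutralization: n(ICH2COOH) = 0.0251 mol, n(ICH2COO-) = 0.177 mol.
pKa = −log(5.9 × 10^-4) = 3.229
pH = pKa + log([A⁻]/[HA]) = 3.229 + log(0.177/0.0251) = 3.229 +0.848

pH = 4.08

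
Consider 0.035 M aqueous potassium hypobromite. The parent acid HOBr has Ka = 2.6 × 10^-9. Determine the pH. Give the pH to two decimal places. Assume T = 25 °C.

OBr- is the conjugate base of the weak acid HOBr.
Kb = Kw/Ka = 1.0×10^-14 / 2.6 × 10^-9 = 3.85 × 10^-6
Let x = [OH-] at equilibrium. Kb = x²/(0.035 − x).
Neglecting x in the denominator: x = √(3.85 × 10^-6 × 0.035) = 3.67 × 10^-4 M
(x/C₀ = 1% < 5%, so the approximation holds.)
pOH = −log(3.67 × 10^-4) = 3.44; pH = 14.00 − 3.44 = 10.56

pH = 10.56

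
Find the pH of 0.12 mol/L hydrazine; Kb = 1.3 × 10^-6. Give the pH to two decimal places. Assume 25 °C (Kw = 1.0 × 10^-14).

N2H4 + H2O ⇌ N2H5+ + OH-
Kb = [OH-]²/(0.12 − [OH-]) = 1.3 × 10^-6
Assume [OH-] ≪ 0.12: [OH-] ≈ √(1.3 × 10^-6 × 0.12) = 3.95 × 10^-4 M
([OH-]/C₀ = 0.33% < 5%, so the approximation holds.)
pOH = −log(3.95 × 10^-4) = 3.40; pH = 14.00 − 3.40 = 10.60

pH = 10.60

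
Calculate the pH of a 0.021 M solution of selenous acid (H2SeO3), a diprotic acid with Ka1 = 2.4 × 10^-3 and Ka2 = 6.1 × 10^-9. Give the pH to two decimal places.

pH = 2.22

Since Ka1 ≫ Ka2, the first ionization dominates [H+].
Ka1 = x²/(0.021 − x) = 2.4 × 10^-3
Solving the quadratic: x = (−Ka1 + √(Ka1² + 4·Ka1·C₀))/2 = 6.00 × 10^-3 M
pH = −log(6.00 × 10^-3) = 2.22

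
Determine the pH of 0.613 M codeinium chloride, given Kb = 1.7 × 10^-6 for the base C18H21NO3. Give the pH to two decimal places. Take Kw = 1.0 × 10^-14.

C18H22NO3+ is the conjugate acid of the weak base C18H21NO3.
Ka = Kw/Kb = 1.0×10^-14 / 1.7 × 10^-6 = 5.88 × 10^-9
From the ICE table, Ka = x²/(0.613 − x) = 5.88 × 10^-9.
Assume x ≪ 0.613: x ≈ √(5.88 × 10^-9 × 0.613) = 6.00 × 10^-5 M
pH = −log(6.00 × 10^-5) = 4.22

pH = 4.22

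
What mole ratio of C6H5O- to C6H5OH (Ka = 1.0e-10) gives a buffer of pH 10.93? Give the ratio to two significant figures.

pKa = -log(1.0 × 10^-10) = 10.000
pH = pKa + log(r) ⇒ log(r) = 10.93 − 10.000 = +0.930
r = [C6H5O-]/[C6H5OH] = 10^(+0.930) = 8.51

ratio = 8.5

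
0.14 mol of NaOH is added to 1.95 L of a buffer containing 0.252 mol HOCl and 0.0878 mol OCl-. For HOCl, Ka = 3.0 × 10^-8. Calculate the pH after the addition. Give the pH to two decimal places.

OH- converts HOCl to OCl-: HOCl → 0.112 mol, OCl- → 0.228 mol.
pKa = −log(3.0 × 10^-8) = 7.523
Henderson–Hasselbalch with mole ratio 0.228/0.112: pH = 7.523 + (+0.309)

pH = 7.83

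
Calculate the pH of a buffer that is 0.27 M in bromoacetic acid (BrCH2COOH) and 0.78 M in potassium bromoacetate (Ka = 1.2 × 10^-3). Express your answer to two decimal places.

pKa = −log(1.2 × 10^-3) = 2.921
pH = pKa + log([A⁻]/[HA]) = 2.921 + log(0.78/0.27)
pH = 2.921 + (+0.461) = 3.38

pH = 3.38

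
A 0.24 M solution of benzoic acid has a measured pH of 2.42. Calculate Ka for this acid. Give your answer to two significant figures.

Ka = 6.1 × 10^-5

[H+] = 10^(-2.42) = 3.80 × 10^-3 M
At equilibrium [HA] = 0.24 − 3.80 × 10^-3 = 2.36 × 10^-1 M
Ka = [H+][A-]/[HA] = (3.80 × 10^-3)² / 2.36 × 10^-1 = 6.1 × 10^-5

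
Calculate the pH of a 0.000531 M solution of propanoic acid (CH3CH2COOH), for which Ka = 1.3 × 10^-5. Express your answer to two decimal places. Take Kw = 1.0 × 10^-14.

pH = 4.11

CH3CH2COOH ⇌ CH3CH2COO- + H+
Ka = [H+]²/(0.000531 − [H+]) = 1.3 × 10^-5
The 5% rule fails; solving [H+]² + Ka·[H+] − Ka·C₀ = 0 exactly:
[H+] = (−Ka + √(Ka² + 4·Ka·C₀))/2 = 7.68 × 10^-5 M
pH = −log(7.68 × 10^-5) = 4.11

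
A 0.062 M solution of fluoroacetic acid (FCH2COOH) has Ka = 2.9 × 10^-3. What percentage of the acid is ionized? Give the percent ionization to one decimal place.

19.4%

FCH2COOH ⇌ FCH2COO- + H+; let x = [H+] at equilibrium.
Ka = x²/(C₀ − x); solving the quadratic gives x = 1.20 × 10^-2 M.
% ionization = x/C₀ × 100% = 1.20 × 10^-2/0.062 × 100% = 19.4%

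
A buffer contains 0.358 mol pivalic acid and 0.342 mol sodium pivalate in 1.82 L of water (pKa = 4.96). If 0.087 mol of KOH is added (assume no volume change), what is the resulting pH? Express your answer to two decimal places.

pH = 5.16

After neutralization: n((CH3)3CCOOH) = 0.271 mol, n((CH3)3CCOO-) = 0.429 mol.
pH = pKa + log([A⁻]/[HA]) = 4.96 + log(0.429/0.271) = 4.96 +0.199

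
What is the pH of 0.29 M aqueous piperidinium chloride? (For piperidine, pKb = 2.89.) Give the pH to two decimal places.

pH = 5.82

C5H10NH2+ is the conjugate acid of the weak base C5H10NH.
Kb = 10^(−2.89) = 1.29 × 10^-3
Ka = Kw/Kb = 1.0×10^-14 / 1.29 × 10^-3 = 7.75 × 10^-12
From the ICE table, Ka = [H+]²/(0.29 − [H+]) = 7.75 × 10^-12.
Assume [H+] ≪ 0.29: [H+] ≈ √(7.75 × 10^-12 × 0.29) = 1.50 × 10^-6 M
pH = −log[H+] = −log(1.50 × 10^-6) = 5.82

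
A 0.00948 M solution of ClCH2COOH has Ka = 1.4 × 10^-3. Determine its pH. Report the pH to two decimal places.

ClCH2COOH ⇌ ClCH2COO- + H+
From the ICE table, Ka = x²/(0.00948 − x) = 1.4 × 10^-3.
x is not negligible relative to C₀; solve x² + 0.0014·x − 1.33e-05 = 0.
x = [−0.0014 + √(0.0014² + 5.31e-05)]/2 = 3.01 × 10^-3 M
pH = −log(3.01 × 10^-3) = 2.52

pH = 2.52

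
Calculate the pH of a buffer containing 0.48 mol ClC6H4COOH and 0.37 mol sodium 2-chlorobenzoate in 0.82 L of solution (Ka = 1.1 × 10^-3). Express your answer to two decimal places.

pKa = −log(1.1 × 10^-3) = 2.959
Using pH = pKa + log([base]/[acid]) with [base]/[acid] = 0.37/0.48:
pH = 2.959 + (-0.113) = 2.85

pH = 2.85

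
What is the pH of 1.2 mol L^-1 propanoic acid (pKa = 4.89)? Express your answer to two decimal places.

pH = 2.41

CH3CH2COOH ⇌ CH3CH2COO- + H+
Ka = 10^(−4.89) = 1.29 × 10^-5
From the ICE table, Ka = x²/(1.2 − x) = 1.29 × 10^-5.
Neglecting x in the denominator: x = √(1.29 × 10^-5 × 1.2) = 3.93 × 10^-3 M
(x/C₀ = 0.33% < 5%, so the approximation holds.)
pH = −log[H+] = −log(3.93 × 10^-3) = 2.41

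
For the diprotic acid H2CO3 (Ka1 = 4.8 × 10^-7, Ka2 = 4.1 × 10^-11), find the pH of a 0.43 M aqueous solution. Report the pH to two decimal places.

pH = 3.34

Ka1 ≫ Ka2, so treat the first dissociation as the only significant source of H+.
Ka1 = x²/(0.43 − x) = 4.8 × 10^-7
x ≈ √(4.8 × 10^-7 × 0.43) = 4.54 × 10^-4 M
pH = −log(4.54 × 10^-4) = 3.34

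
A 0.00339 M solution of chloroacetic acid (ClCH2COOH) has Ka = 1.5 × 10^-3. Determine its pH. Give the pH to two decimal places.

ClCH2COOH ⇌ ClCH2COO- + H+
From the ICE table, Ka = [H+]²/(0.00339 − [H+]) = 1.5 × 10^-3.
[H+] is not negligible relative to C₀; solve [H+]² + 0.0015·[H+] − 5.08e-06 = 0.
[H+] = (−Ka + √(Ka² + 4·Ka·C₀))/2 = 1.63 × 10^-3 M
pH = −log(1.63 × 10^-3) = 2.79

pH = 2.79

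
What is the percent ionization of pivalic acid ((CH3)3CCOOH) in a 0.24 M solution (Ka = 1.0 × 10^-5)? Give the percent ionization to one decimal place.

0.6%

(CH3)3CCOOH ⇌ (CH3)3CCOO- + H+; let x = [H+] at equilibrium.
x ≈ √(Ka·C₀) = √(1.0 × 10^-5 × 0.24) = 1.55 × 10^-3 M
% ionization = x/C₀ × 100% = 1.55 × 10^-3/0.24 × 100% = 0.6%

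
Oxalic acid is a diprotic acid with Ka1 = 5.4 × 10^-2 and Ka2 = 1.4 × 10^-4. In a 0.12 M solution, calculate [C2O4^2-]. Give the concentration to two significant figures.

1.4 × 10^-4 M

First ionization gives [H+] ≈ [HC2O4-] = 5.79 × 10^-2 M.
Second step: Ka2 = [H+][C2O4^2-]/[HC2O4-] ≈ [C2O4^2-] (since [H+] ≈ [HC2O4-]).
So [C2O4^2-] ≈ Ka2.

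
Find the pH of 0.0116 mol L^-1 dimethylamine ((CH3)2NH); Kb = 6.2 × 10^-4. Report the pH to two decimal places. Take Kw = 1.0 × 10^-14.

pH = 11.38

(CH3)2NH + H2O ⇌ (CH3)2NH2+ + OH-
Let x = [OH-] at equilibrium. Kb = x²/(0.0116 − x).
x is not negligible relative to C₀; solve x² + 0.00062·x − 7.19e-06 = 0.
x = (−Kb + √(Kb² + 4·Kb·C₀))/2 = 2.39 × 10^-3 M
pOH = 2.62, so pH = 14.00 − pOH = 11.38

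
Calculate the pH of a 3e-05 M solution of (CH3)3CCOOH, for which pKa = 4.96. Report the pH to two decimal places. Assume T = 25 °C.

(CH3)3CCOOH ⇌ (CH3)3CCOO- + H+
Ka = 10^(−4.96) = 1.10 × 10^-5
From the ICE table, Ka = [H+]²/(3e-05 − [H+]) = 1.10 × 10^-5.
[H+] is not negligible relative to C₀; solve [H+]² + 1.1e-05·[H+] − 3.3e-10 = 0.
[H+] = [−1.1e-05 + √(1.1e-05² + 1.32e-09)]/2 = 1.35 × 10^-5 M
pH = −log(1.35 × 10^-5) = 4.87

pH = 4.87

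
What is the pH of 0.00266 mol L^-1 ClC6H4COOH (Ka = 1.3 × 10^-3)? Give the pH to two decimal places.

ClC6H4COOH ⇌ ClC6H4COO- + H+
Ka = [H+]²/(0.00266 − [H+]) = 1.3 × 10^-3
Here C₀/Ka ≈ 2.05, so the small-[H+] approximation fails. Use the quadratic:
[H+] = (−Ka + √(Ka² + 4·Ka·C₀))/2 = 1.32 × 10^-3 M
pH = −log(1.32 × 10^-3) = 2.88

pH = 2.88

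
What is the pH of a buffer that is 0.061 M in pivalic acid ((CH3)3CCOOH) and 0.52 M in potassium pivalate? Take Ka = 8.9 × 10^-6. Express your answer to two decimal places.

pKa = −log(8.9 × 10^-6) = 5.051
Using pH = pKa + log([base]/[acid]) with [base]/[acid] = 0.52/0.061:
pH = 5.051 + (+0.931) = 5.98

pH = 5.98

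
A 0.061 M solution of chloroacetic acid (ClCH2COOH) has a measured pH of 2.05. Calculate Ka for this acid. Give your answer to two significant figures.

Ka = 1.5 × 10^-3

[H+] = 10^(-2.05) = 8.91 × 10^-3 M
At equilibrium [HA] = 0.061 − 8.91 × 10^-3 = 5.21 × 10^-2 M
Ka = [H+][A-]/[HA] = (8.91 × 10^-3)² / 5.21 × 10^-2 = 1.5 × 10^-3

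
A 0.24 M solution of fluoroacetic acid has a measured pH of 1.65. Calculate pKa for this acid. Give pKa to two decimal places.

pKa = 2.64

[H+] = 10^(-1.65) = 2.24 × 10^-2 M
At equilibrium [HA] = 0.24 − 2.24 × 10^-2 = 2.18 × 10^-1 M
Ka = [H+][A-]/[HA] = (2.24 × 10^-2)² / 2.18 × 10^-1 = 2.30 × 10^-3
pKa = -log(2.30 × 10^-3) = 2.64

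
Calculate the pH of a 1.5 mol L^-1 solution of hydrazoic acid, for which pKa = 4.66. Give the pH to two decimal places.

HN3 ⇌ N3- + H+
Ka = 10^(−4.66) = 2.19 × 10^-5
From the ICE table, Ka = x²/(1.5 − x) = 2.19 × 10^-5.
Assume x ≪ 1.5: x ≈ √(2.19 × 10^-5 × 1.5) = 5.73 × 10^-3 M
pH = −log[H+] = −log(5.73 × 10^-3) = 2.24

pH = 2.24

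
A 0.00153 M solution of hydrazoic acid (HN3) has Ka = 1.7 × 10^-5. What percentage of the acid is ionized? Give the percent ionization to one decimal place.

HN3 ⇌ N3- + H+; let x = [H+] at equilibrium.
Ka = x²/(C₀ − x); solving the quadratic gives x = 1.53 × 10^-4 M.
% ionization = x/C₀ × 100% = 1.53 × 10^-4/0.00153 × 100% = 10.0%

10.0%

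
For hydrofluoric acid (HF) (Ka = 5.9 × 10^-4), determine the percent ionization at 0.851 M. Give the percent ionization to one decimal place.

HF ⇌ F- + H+; let x = [H+] at equilibrium.
x ≈ √(Ka·C₀) = √(5.9 × 10^-4 × 0.851) = 2.24 × 10^-2 M
Fraction ionized = 2.24 × 10^-2 / 0.851 = 0.0263 → 2.6%

2.6%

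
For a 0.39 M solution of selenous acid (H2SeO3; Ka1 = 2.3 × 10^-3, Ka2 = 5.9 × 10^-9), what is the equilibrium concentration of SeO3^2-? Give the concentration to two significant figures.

First ionization gives [H+] ≈ [HSeO3-] = 2.88 × 10^-2 M.
Second step: Ka2 = [H+][SeO3^2-]/[HSeO3-] ≈ [SeO3^2-] (since [H+] ≈ [HSeO3-]).
So [SeO3^2-] ≈ Ka2.

5.9 × 10^-9 M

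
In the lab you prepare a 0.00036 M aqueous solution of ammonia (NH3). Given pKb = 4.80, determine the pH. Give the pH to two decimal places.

pH = 9.83

NH3 + H2O ⇌ NH4+ + OH-
Kb = 10^(−4.80) = 1.58 × 10^-5
Kb = x²/(0.00036 − x) = 1.58 × 10^-5
The 5% rule fails; solving x² + Kb·x − Kb·C₀ = 0 exactly:
x = (−Kb + √(Kb² + 4·Kb·C₀))/2 = 6.79 × 10^-5 M
pOH = −log(6.79 × 10^-5) = 4.17; pH = 14.00 − 4.17 = 9.83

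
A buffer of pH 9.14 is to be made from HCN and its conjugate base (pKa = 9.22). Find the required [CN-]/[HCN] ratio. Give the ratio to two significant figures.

pH = pKa + log(r) ⇒ log(r) = 9.14 − 9.22 = -0.08
r = [CN-]/[HCN] = 10^(-0.08) = 0.832

ratio = 0.83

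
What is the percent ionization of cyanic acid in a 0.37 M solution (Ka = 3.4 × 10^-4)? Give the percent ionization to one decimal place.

HOCN ⇌ OCN- + H+; let x = [H+] at equilibrium.
x ≈ √(Ka·C₀) = √(3.4 × 10^-4 × 0.37) = 1.12 × 10^-2 M
Fraction ionized = 1.12 × 10^-2 / 0.37 = 0.0303 → 3.0%

3.0%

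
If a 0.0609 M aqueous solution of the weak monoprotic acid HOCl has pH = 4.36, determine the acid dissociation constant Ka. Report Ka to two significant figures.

Ka = 3.1 × 10^-8

[H+] = 10^(-4.36) = 4.37 × 10^-5 M
At equilibrium [HA] = 0.0609 − 4.37 × 10^-5 = 6.09 × 10^-2 M
Ka = [H+][A-]/[HA] = (4.37 × 10^-5)² / 6.09 × 10^-2 = 3.1 × 10^-8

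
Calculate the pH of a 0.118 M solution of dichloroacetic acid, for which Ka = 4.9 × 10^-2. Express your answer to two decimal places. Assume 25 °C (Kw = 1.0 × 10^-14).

Cl2CHCOOH ⇌ Cl2CHCOO- + H+
From the ICE table, Ka = [H+]²/(0.118 − [H+]) = 4.9 × 10^-2.
The 5% rule fails; solving [H+]² + Ka·[H+] − Ka·C₀ = 0 exactly:
[H+] = [−0.049 + √(0.049² + 0.0231)]/2 = 5.54 × 10^-2 M
pH = −log(5.54 × 10^-2) = 1.26

pH = 1.26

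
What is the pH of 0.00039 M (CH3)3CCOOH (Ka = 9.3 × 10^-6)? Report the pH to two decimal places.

(CH3)3CCOOH ⇌ (CH3)3CCOO- + H+
From the ICE table, Ka = [H+]²/(0.00039 − [H+]) = 9.3 × 10^-6.
Here C₀/Ka ≈ 41.9, so the small-[H+] approximation fails. Use the quadratic:
[H+] = [−9.3e-06 + √(9.3e-06² + 1.45e-08)]/2 = 5.58 × 10^-5 M
pH = −log[H+] = −log(5.58 × 10^-5) = 4.25

pH = 4.25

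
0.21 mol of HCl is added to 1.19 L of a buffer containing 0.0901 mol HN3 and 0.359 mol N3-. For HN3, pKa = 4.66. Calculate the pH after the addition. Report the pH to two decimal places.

Added H+ converts N3- to HN3: HN3 → 0.3 mol, N3- → 0.149 mol.
Henderson–Hasselbalch with mole ratio 0.149/0.3: pH = 4.66 + (-0.304)

pH = 4.36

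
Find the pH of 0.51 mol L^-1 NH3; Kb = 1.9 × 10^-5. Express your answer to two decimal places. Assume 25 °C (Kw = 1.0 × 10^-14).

pH = 11.49

NH3 + H2O ⇌ NH4+ + OH-
Let x = [OH-] at equilibrium. Kb = x²/(0.51 − x).
Neglecting x in the denominator: x = √(1.9 × 10^-5 × 0.51) = 3.11 × 10^-3 M
pOH = −log(3.11 × 10^-3) = 2.51; pH = 14.00 − 2.51 = 11.49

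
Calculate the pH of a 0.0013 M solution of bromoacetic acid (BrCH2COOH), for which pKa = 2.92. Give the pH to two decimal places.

BrCH2COOH ⇌ BrCH2COO- + H+
Ka = 10^(−2.92) = 1.20 × 10^-3
Ka = [H+]²/(0.0013 − [H+]) = 1.20 × 10^-3
The 5% rule fails; solving [H+]² + Ka·[H+] − Ka·C₀ = 0 exactly:
[H+] = [−0.0012 + √(0.0012² + 6.24e-06)]/2 = 7.86 × 10^-4 M
pH = −log[H+] = −log(7.86 × 10^-4) = 3.10

pH = 3.10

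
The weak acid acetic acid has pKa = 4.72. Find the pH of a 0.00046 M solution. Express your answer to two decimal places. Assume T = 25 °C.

pH = 4.07

CH3COOH ⇌ CH3COO- + H+
Ka = 10^(−4.72) = 1.91 × 10^-5
Ka = [H+]²/(0.00046 − [H+]) = 1.91 × 10^-5
[H+] is not negligible relative to C₀; solve [H+]² + 1.91e-05·[H+] − 8.79e-09 = 0.
[H+] = (−Ka + √(Ka² + 4·Ka·C₀))/2 = 8.47 × 10^-5 M
pH = −log(8.47 × 10^-5) = 4.07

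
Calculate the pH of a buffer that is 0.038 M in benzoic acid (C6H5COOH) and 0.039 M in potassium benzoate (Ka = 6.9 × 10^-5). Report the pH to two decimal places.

pKa = −log(6.9 × 10^-5) = 4.161
Henderson–Hasselbalch: pH = pKa + log([C6H5COO-]/[C6H5COOH]) = 4.161 + log(0.039/0.038)
pH = 4.161 + (+0.011) = 4.17

pH = 4.17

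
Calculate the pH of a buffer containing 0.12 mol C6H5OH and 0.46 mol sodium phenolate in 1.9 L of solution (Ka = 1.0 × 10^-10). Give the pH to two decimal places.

pH = 10.58

pKa = −log(1.0 × 10^-10) = 10.000
Using pH = pKa + log([base]/[acid]) with [base]/[acid] = 0.46/0.12:
pH = 10.000 + (+0.584) = 10.58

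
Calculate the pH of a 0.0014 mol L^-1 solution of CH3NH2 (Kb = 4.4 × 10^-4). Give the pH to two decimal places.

pH = 10.77

CH3NH2 + H2O ⇌ CH3NH3+ + OH-
From the ICE table, Kb = x²/(0.0014 − x) = 4.4 × 10^-4.
x is not negligible relative to C₀; solve x² + 0.00044·x − 6.16e-07 = 0.
x = (−Kb + √(Kb² + 4·Kb·C₀))/2 = 5.95 × 10^-4 M
pOH = 3.23, so pH = 14.00 − pOH = 10.77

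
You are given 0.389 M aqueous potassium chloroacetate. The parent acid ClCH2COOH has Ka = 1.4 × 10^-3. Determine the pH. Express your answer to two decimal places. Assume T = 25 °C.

pH = 8.22

ClCH2COO- is the conjugate base of the weak acid ClCH2COOH.
Kb = Kw/Ka = 1.0×10^-14 / 1.4 × 10^-3 = 7.14 × 10^-12
Kb = [OH-]²/(0.389 − [OH-]) = 7.14 × 10^-12
Assume [OH-] ≪ 0.389: [OH-] ≈ √(7.14 × 10^-12 × 0.389) = 1.67 × 10^-6 M
Check: 0.00043% ionized — well under 5%, approximation valid.
pOH = 5.78, so pH = 14.00 − pOH = 8.22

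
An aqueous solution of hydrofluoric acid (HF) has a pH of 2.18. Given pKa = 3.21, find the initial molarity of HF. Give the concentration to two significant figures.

C₀ = 7.7 × 10^-2 M

[H+] = 10^(-2.18) = 6.61 × 10^-3 M = x
Ka = 10^(−3.21) = 6.17 × 10^-4
Ka = x²/(C₀ − x) ⇒ C₀ = x + x²/Ka
C₀ = 6.61 × 10^-3 + (6.61 × 10^-3)²/(6.17 × 10^-4) = 7.74 × 10^-2 M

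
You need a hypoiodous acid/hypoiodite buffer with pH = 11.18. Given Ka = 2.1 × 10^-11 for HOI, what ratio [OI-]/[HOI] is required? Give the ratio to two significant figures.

ratio = 3.2

pKa = -log(2.1 × 10^-11) = 10.678
pH = pKa + log(r) ⇒ log(r) = 11.18 − 10.678 = +0.502
r = [OI-]/[HOI] = 10^(+0.502) = 3.18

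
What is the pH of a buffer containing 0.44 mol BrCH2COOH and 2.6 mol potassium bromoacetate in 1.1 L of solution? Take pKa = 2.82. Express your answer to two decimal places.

pH = 3.59

Using pH = pKa + log([base]/[acid]) with [base]/[acid] = 2.6/0.44:
pH = 2.82 + (+0.772) = 3.59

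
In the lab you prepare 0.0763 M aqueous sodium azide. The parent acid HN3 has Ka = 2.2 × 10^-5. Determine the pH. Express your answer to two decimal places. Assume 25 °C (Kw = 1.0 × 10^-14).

N3- is the conjugate base of the weak acid HN3.
Kb = Kw/Ka = 1.0×10^-14 / 2.2 × 10^-5 = 4.55 × 10^-10
Kb = [OH-]²/(0.0763 − [OH-]) = 4.55 × 10^-10
Since Kb ≪ C₀, [OH-] ≈ √(Kb·C₀) = 5.89 × 10^-6 M.
([OH-]/C₀ = 0.0077% < 5%, so the approximation holds.)
pOH = −log(5.89 × 10^-6) = 5.23; pH = 14.00 − 5.23 = 8.77

pH = 8.77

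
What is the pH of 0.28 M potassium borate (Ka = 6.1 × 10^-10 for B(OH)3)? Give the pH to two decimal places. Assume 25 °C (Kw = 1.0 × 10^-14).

B(OH)4- is the conjugate base of the weak acid B(OH)3.
Kb = Kw/Ka = 1.0×10^-14 / 6.1 × 10^-10 = 1.64 × 10^-5
Kb = [OH-]²/(0.28 − [OH-]) = 1.64 × 10^-5
Since Kb ≪ C₀, [OH-] ≈ √(Kb·C₀) = 2.14 × 10^-3 M.
Check: 0.77% ionized — well under 5%, approximation valid.
pOH = 2.67, so pH = 14.00 − pOH = 11.33

pH = 11.33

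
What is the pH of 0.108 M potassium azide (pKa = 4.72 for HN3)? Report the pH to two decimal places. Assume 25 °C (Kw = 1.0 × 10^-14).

N3- is the conjugate base of the weak acid HN3.
Ka = 10^(−4.72) = 1.91 × 10^-5
Kb = Kw/Ka = 1.0×10^-14 / 1.91 × 10^-5 = 5.24 × 10^-10
From the ICE table, Kb = [OH-]²/(0.108 − [OH-]) = 5.24 × 10^-10.
Assume [OH-] ≪ 0.108: [OH-] ≈ √(5.24 × 10^-10 × 0.108) = 7.52 × 10^-6 M
pOH = −log(7.52 × 10^-6) = 5.12; pH = 14.00 − 5.12 = 8.88

pH = 8.88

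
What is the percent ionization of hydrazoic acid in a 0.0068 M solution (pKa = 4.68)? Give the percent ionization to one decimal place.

HN3 ⇌ N3- + H+; let x = [H+] at equilibrium.
Ka = 10^(−4.68) = 2.09 × 10^-5
Solve x² + 2.09e-05x − 1.42e-07 = 0 → x = 3.67 × 10^-4 M
% ionization = x/C₀ × 100% = 3.67 × 10^-4/0.0068 × 100% = 5.4%

5.4%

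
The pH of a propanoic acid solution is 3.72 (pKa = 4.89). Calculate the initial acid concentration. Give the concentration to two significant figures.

[H+] = 10^(-3.72) = 1.91 × 10^-4 M = x
Ka = 10^(−4.89) = 1.29 × 10^-5
Ka = x²/(C₀ − x) ⇒ C₀ = x + x²/Ka
C₀ = 1.91 × 10^-4 + (1.91 × 10^-4)²/(1.29 × 10^-5) = 3.02 × 10^-3 M

C₀ = 3.0 × 10^-3 M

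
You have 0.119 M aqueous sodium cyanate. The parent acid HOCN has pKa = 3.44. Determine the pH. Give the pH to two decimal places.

OCN- is the conjugate base of the weak acid HOCN.
Ka = 10^(−3.44) = 3.63 × 10^-4
Kb = Kw/Ka = 1.0×10^-14 / 3.63 × 10^-4 = 2.75 × 10^-11
Kb = [OH-]²/(0.119 − [OH-]) = 2.75 × 10^-11
Since Kb ≪ C₀, [OH-] ≈ √(Kb·C₀) = 1.81 × 10^-6 M.
pOH = 5.74, so pH = 14.00 − pOH = 8.26

pH = 8.26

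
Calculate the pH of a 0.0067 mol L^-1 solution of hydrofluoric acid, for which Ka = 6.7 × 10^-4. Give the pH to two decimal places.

HF ⇌ F- + H+
Ka = [H+]²/(0.0067 − [H+]) = 6.7 × 10^-4
[H+] is not negligible relative to C₀; solve [H+]² + 0.00067·[H+] − 4.49e-06 = 0.
[H+] = (−Ka + √(Ka² + 4·Ka·C₀))/2 = 1.81 × 10^-3 M
pH = −log[H+] = −log(1.81 × 10^-3) = 2.74

pH = 2.74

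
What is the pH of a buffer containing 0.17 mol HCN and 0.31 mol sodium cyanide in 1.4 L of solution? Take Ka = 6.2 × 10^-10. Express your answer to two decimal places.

pH = 9.47

pKa = −log(6.2 × 10^-10) = 9.208
Using pH = pKa + log([base]/[acid]) with [base]/[acid] = 0.31/0.17:
pH = 9.208 + (+0.261) = 9.47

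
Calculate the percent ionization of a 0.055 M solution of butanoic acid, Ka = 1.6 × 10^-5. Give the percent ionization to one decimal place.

1.7%

CH3(CH2)2COOH ⇌ CH3(CH2)2COO- + H+; let x = [H+] at equilibrium.
x ≈ √(Ka·C₀) = √(1.6 × 10^-5 × 0.055) = 9.38 × 10^-4 M
Fraction ionized = 9.38 × 10^-4 / 0.055 = 0.0171 → 1.7%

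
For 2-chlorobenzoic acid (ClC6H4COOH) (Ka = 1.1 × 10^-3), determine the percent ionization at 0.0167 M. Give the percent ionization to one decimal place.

22.6%

ClC6H4COOH ⇌ ClC6H4COO- + H+; let x = [H+] at equilibrium.
Solve x² + 0.0011x − 1.84e-05 = 0 → x = 3.77 × 10^-3 M
% ionization = x/C₀ × 100% = 3.77 × 10^-3/0.0167 × 100% = 22.6%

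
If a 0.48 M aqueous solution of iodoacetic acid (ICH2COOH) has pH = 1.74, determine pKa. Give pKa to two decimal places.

[H+] = 10^(-1.74) = 1.82 × 10^-2 M
At equilibrium [HA] = 0.48 − 1.82 × 10^-2 = 4.62 × 10^-1 M
Ka = [H+][A-]/[HA] = (1.82 × 10^-2)² / 4.62 × 10^-1 = 7.17 × 10^-4
pKa = -log(7.17 × 10^-4) = 3.14

pKa = 3.14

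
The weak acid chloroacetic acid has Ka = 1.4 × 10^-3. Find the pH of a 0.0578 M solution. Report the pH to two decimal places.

pH = 2.08

ClCH2COOH ⇌ ClCH2COO- + H+
Let x = [H+] at equilibrium. Ka = x²/(0.0578 − x).
The 5% rule fails; solving x² + Ka·x − Ka·C₀ = 0 exactly:
x = (−Ka + √(Ka² + 4·Ka·C₀))/2 = 8.32 × 10^-3 M
pH = −log(8.32 × 10^-3) = 2.08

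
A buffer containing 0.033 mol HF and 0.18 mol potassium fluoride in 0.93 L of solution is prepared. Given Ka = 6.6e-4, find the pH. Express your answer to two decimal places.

pKa = −log(6.6 × 10^-4) = 3.180
Henderson–Hasselbalch: pH = pKa + log([F-]/[HF]) = 3.180 + log(0.18/0.033)
pH = 3.180 + (+0.737) = 3.92

pH = 3.92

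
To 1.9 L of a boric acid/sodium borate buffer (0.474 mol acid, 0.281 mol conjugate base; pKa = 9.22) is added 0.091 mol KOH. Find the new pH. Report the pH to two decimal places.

After neutralization: n(B(OH)3) = 0.383 mol, n(B(OH)4-) = 0.372 mol.
pH = pKa + log([A⁻]/[HA]) = 9.22 + log(0.372/0.383) = 9.22 -0.013

pH = 9.21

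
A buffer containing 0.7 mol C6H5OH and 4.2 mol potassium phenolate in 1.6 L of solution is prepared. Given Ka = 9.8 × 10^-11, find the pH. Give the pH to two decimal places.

pH = 10.79

pKa = −log(9.8 × 10^-11) = 10.009
Henderson–Hasselbalch: pH = pKa + log([C6H5O-]/[C6H5OH]) = 10.009 + log(4.2/0.7)
pH = 10.009 + (+0.778) = 10.79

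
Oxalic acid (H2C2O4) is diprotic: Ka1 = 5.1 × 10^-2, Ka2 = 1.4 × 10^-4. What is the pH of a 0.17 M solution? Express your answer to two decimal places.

Ka1 ≫ Ka2, so treat the first dissociation as the only significant source of H+.
Ka1 = x²/(0.17 − x) = 5.1 × 10^-2
Solving the quadratic: x = (−Ka1 + √(Ka1² + 4·Ka1·C₀))/2 = 7.10 × 10^-2 M
pH = −log(7.10 × 10^-2) = 1.15

pH = 1.15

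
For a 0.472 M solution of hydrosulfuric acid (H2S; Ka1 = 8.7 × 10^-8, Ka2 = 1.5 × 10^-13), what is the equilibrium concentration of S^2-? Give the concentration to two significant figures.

First ionization gives [H+] ≈ [HS-] = 2.03 × 10^-4 M.
Second step: Ka2 = [H+][S^2-]/[HS-] ≈ [S^2-] (since [H+] ≈ [HS-]).
So [S^2-] ≈ Ka2.

1.5 × 10^-13 M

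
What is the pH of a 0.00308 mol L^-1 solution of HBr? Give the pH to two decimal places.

HBr is a strong acid and dissociates completely, so [H+] = 0.00308 M.
pH = -log(0.00308) = 2.51

pH = 2.51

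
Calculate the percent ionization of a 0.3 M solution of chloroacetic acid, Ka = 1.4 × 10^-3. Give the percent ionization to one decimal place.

ClCH2COOH ⇌ ClCH2COO- + H+; let x = [H+] at equilibrium.
Solve x² + 0.0014x − 0.00042 = 0 → x = 1.98 × 10^-2 M
Fraction ionized = 1.98 × 10^-2 / 0.3 = 0.0660 → 6.6%

6.6%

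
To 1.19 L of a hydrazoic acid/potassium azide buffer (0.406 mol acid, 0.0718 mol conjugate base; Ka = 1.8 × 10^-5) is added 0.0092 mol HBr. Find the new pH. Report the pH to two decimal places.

pH = 3.92

Added H+ converts N3- to HN3: HN3 → 0.415 mol, N3- → 0.0626 mol.
pKa = −log(1.8 × 10^-5) = 4.745
Henderson–Hasselbalch with mole ratio 0.0626/0.415: pH = 4.745 + (-0.821)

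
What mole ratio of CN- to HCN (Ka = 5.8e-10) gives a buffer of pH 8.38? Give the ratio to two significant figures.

ratio = 0.14

pKa = -log(5.8 × 10^-10) = 9.237
pH = pKa + log(r) ⇒ log(r) = 8.38 − 9.237 = -0.857
r = [CN-]/[HCN] = 10^(-0.857) = 0.139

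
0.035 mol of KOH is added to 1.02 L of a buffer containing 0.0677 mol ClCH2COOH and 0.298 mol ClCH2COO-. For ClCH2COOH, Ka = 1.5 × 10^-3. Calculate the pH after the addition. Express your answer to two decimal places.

pH = 3.83

After neutralization: n(ClCH2COOH) = 0.0327 mol, n(ClCH2COO-) = 0.333 mol.
pKa = −log(1.5 × 10^-3) = 2.824
Henderson–Hasselbalch with mole ratio 0.333/0.0327: pH = 2.824 + (+1.008)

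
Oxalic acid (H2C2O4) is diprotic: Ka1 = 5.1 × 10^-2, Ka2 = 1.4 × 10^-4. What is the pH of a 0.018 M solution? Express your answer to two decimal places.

Ka1 ≫ Ka2, so treat the first dissociation as the only significant source of H+.
Ka1 = x²/(0.018 − x) = 5.1 × 10^-2
Solving the quadratic: x = (−Ka1 + √(Ka1² + 4·Ka1·C₀))/2 = 1.41 × 10^-2 M
pH = −log(1.41 × 10^-2) = 1.85

pH = 1.85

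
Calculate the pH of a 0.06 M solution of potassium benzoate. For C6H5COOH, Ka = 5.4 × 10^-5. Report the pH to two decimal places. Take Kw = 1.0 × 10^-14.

pH = 8.52

C6H5COO- is the conjugate base of the weak acid C6H5COOH.
Kb = Kw/Ka = 1.0×10^-14 / 5.4 × 10^-5 = 1.85 × 10^-10
Kb = [OH-]²/(0.06 − [OH-]) = 1.85 × 10^-10
Neglecting [OH-] in the denominator: [OH-] = √(1.85 × 10^-10 × 0.06) = 3.33 × 10^-6 M
pOH = 5.48, so pH = 14.00 − pOH = 8.52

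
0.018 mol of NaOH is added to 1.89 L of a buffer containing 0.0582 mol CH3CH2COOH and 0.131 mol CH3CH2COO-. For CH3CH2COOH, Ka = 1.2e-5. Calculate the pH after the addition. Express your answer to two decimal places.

After neutralization: n(CH3CH2COOH) = 0.0402 mol, n(CH3CH2COO-) = 0.149 mol.
pKa = −log(1.2 × 10^-5) = 4.921
Henderson–Hasselbalch with mole ratio 0.149/0.0402: pH = 4.921 + (+0.569)

pH = 5.49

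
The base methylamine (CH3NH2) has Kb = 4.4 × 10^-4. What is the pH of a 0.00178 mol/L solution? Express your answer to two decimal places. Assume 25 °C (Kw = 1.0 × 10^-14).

pH = 10.84

CH3NH2 + H2O ⇌ CH3NH3+ + OH-
Kb = x²/(0.00178 − x) = 4.4 × 10^-4
x is not negligible relative to C₀; solve x² + 0.00044·x − 7.83e-07 = 0.
x = (−Kb + √(Kb² + 4·Kb·C₀))/2 = 6.92 × 10^-4 M
pOH = 3.16, so pH = 14.00 − pOH = 10.84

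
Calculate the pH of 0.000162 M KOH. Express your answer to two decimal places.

KOH is a strong base; [OH-] = 0.000162 M.
pOH = -log(0.000162) = 3.79
pH = 14.00 - 3.79 = 10.21

pH = 10.21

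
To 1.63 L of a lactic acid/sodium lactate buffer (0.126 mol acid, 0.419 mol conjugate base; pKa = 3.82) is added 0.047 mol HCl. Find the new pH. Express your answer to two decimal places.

Added H+ converts CH3CH(OH)COO- to CH3CH(OH)COOH: CH3CH(OH)COOH → 0.173 mol, CH3CH(OH)COO- → 0.372 mol.
pH = pKa + log(n_CH3CH(OH)COO-/n_CH3CH(OH)COOH) = 3.82 + log(0.372/0.173) = 3.82 + (+0.332)

pH = 4.15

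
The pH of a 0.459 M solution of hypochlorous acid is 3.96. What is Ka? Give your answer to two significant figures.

[H+] = 10^(-3.96) = 1.10 × 10^-4 M
At equilibrium [HA] = 0.459 − 1.10 × 10^-4 = 4.59 × 10^-1 M
Ka = [H+][A-]/[HA] = (1.10 × 10^-4)² / 4.59 × 10^-1 = 2.6 × 10^-8

Ka = 2.6 × 10^-8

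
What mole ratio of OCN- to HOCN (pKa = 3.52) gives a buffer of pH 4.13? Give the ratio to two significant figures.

pH = pKa + log(r) ⇒ log(r) = 4.13 − 3.52 = +0.61
r = [OCN-]/[HOCN] = 10^(+0.61) = 4.07

ratio = 4.1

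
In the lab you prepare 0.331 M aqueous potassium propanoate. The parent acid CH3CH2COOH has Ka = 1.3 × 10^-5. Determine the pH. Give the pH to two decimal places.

CH3CH2COO- is the conjugate base of the weak acid CH3CH2COOH.
Kb = Kw/Ka = 1.0×10^-14 / 1.3 × 10^-5 = 7.69 × 10^-10
From the ICE table, Kb = x²/(0.331 − x) = 7.69 × 10^-10.
Neglecting x in the denominator: x = √(7.69 × 10^-10 × 0.331) = 1.60 × 10^-5 M
pOH = −log(1.60 × 10^-5) = 4.80; pH = 14.00 − 4.80 = 9.20

pH = 9.20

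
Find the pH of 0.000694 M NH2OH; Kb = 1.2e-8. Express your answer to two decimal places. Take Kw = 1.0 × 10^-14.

pH = 8.46

NH2OH + H2O ⇌ NH3OH+ + OH-
Kb = [OH-]²/(0.000694 − [OH-]) = 1.2 × 10^-8
Assume [OH-] ≪ 0.000694: [OH-] ≈ √(1.2 × 10^-8 × 0.000694) = 2.89 × 10^-6 M
Check: 0.42% ionized — well under 5%, approximation valid.
pOH = −log(2.89 × 10^-6) = 5.54; pH = 14.00 − 5.54 = 8.46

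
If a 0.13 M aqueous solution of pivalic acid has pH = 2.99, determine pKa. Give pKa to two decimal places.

[H+] = 10^(-2.99) = 1.02 × 10^-3 M
At equilibrium [HA] = 0.13 − 1.02 × 10^-3 = 1.29 × 10^-1 M
Ka = [H+][A-]/[HA] = (1.02 × 10^-3)² / 1.29 × 10^-1 = 8.07 × 10^-6
pKa = -log(8.07 × 10^-6) = 5.09

pKa = 5.09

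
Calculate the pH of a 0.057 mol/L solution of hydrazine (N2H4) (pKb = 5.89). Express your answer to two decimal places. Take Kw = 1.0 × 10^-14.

N2H4 + H2O ⇌ N2H5+ + OH-
Kb = 10^(−5.89) = 1.29 × 10^-6
Let x = [OH-] at equilibrium. Kb = x²/(0.057 − x).
Assume x ≪ 0.057: x ≈ √(1.29 × 10^-6 × 0.057) = 2.71 × 10^-4 M
Check: 0.48% ionized — well under 5%, approximation valid.
pOH = 3.57, so pH = 14.00 − pOH = 10.43

pH = 10.43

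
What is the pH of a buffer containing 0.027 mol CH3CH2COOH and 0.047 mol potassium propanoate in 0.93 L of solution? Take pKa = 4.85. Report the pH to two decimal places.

Using pH = pKa + log([base]/[acid]) with [base]/[acid] = 0.047/0.027:
pH = 4.85 + (+0.241) = 5.09

pH = 5.09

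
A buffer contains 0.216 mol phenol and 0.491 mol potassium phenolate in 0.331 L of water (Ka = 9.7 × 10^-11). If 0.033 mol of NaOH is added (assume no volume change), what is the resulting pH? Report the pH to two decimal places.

After neutralization: n(C6H5OH) = 0.183 mol, n(C6H5O-) = 0.524 mol.
pKa = −log(9.7 × 10^-11) = 10.013
pH = pKa + log([A⁻]/[HA]) = 10.013 + log(0.524/0.183) = 10.013 +0.457

pH = 10.47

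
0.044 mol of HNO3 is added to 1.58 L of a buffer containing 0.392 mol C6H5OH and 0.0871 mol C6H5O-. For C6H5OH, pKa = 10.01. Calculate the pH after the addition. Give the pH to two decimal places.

After neutralization: n(C6H5OH) = 0.436 mol, n(C6H5O-) = 0.0431 mol.
Henderson–Hasselbalch with mole ratio 0.0431/0.436: pH = 10.01 + (-1.005)

pH = 9.00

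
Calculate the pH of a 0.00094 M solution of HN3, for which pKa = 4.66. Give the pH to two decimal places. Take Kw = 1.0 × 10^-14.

pH = 3.88

HN3 ⇌ N3- + H+
Ka = 10^(−4.66) = 2.19 × 10^-5
From the ICE table, Ka = [H+]²/(0.00094 − [H+]) = 2.19 × 10^-5.
[H+] is not negligible relative to C₀; solve [H+]² + 2.19e-05·[H+] − 2.06e-08 = 0.
[H+] = (−Ka + √(Ka² + 4·Ka·C₀))/2 = 1.33 × 10^-4 M
pH = −log[H+] = −log(1.33 × 10^-4) = 3.88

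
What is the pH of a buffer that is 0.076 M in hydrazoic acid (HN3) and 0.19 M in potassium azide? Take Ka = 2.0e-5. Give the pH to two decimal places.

pH = 5.10

pKa = −log(2.0 × 10^-5) = 4.699
Using pH = pKa + log([base]/[acid]) with [base]/[acid] = 0.19/0.076:
pH = 4.699 + (+0.398) = 5.10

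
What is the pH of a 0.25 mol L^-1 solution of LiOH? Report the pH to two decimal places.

LiOH is a strong base; [OH-] = 0.25 M.
pOH = -log(0.25) = 0.60
pH = 14.00 - 0.60 = 13.40

pH = 13.40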